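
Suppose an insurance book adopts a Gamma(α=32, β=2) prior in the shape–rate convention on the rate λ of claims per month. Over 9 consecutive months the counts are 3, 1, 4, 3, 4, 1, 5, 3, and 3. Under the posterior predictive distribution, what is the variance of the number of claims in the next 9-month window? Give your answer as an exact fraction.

10620/121

Total count: 3 + 1 + 4 + 3 + 4 + 1 + 5 + 3 + 3 = 27.
Total exposure: 9 months.
Gamma(α, β) with Poisson data over total exposure Σt gives posterior Gamma(α+Σx, β+Σt) = Gamma(59, 11).
The posterior predictive for a window of length T is Negative Binomial with variance T·α'·(β'+T)/β'² = 9·59·20/121 = 10620/121.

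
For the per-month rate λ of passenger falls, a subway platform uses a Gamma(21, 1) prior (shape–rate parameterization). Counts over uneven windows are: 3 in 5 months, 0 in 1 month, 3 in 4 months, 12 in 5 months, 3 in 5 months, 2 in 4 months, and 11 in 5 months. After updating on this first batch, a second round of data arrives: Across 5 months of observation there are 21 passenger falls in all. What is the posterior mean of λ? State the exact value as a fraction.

76/35

Total count: 3 + 0 + 3 + 12 + 3 + 2 + 11 = 34.
Total exposure: 5 + 1 + 4 + 5 + 5 + 4 + 5 = 29 months.
After the first batch: Gamma(21 + 34, 1 + 29) = Gamma(55, 30).
Total count 21 over total exposure 5 months.
After the second batch: Gamma(55 + 21, 30 + 5) = Gamma(76, 35).
Posterior mean = α'/β' = 76/35.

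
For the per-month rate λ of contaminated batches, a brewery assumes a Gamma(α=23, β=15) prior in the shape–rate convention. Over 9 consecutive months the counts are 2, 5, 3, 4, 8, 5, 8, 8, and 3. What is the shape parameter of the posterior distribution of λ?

69

Total count: 2 + 5 + 3 + 4 + 8 + 5 + 8 + 8 + 3 = 46.
Total exposure: 9 months.
Posterior: α' = 23 + 46 = 69, β' = 15 + 9 = 24.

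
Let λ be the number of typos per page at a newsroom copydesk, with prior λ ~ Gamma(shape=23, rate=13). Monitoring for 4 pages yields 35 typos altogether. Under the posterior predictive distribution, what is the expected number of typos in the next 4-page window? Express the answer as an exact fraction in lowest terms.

Total count 35 over total exposure 4 pages.
Gamma(α, β) with Poisson data over total exposure Σt gives posterior Gamma(α+Σx, β+Σt) = Gamma(58, 17).
Predictive mean over a 4-page window = T·E[λ|data] = 4·58/17 = 232/17.

232/17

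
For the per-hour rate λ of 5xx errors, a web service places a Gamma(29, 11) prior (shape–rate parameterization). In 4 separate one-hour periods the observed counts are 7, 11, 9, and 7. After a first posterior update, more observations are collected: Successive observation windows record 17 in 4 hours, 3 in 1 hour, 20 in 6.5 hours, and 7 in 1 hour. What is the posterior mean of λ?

4

Total count: 7 + 11 + 9 + 7 = 34.
Total exposure: 4 hours.
After the first batch: Gamma(29 + 34, 11 + 4) = Gamma(63, 15).
Total count: 17 + 3 + 20 + 7 = 47.
Total exposure: 4 + 1 + 6.5 + 1 = 12.5 hours.
After the second batch: Gamma(63 + 47, 15 + 12.5) = Gamma(110, 55/2).
Posterior mean = α'/β' = 110/(55/2) = 4.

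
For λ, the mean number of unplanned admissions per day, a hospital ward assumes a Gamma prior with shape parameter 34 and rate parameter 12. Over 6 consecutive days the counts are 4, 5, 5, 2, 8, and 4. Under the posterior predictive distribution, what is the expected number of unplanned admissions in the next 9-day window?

31

Total count: 4 + 5 + 5 + 2 + 8 + 4 = 28.
Total exposure: 6 days.
The Gamma prior is conjugate for the Poisson rate, so λ | data ~ Gamma(34+28, 12+6) = Gamma(62, 18).
Predictive mean over a 9-day window = T·E[λ|data] = 9·62/18 = 31.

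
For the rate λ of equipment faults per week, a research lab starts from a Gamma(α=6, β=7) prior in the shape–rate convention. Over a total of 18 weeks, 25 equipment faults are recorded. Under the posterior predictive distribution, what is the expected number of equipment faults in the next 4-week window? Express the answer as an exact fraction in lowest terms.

Total count 25 over total exposure 18 weeks.
Gamma(α, β) with Poisson data over total exposure Σt gives posterior Gamma(α+Σx, β+Σt) = Gamma(31, 25).
Predictive mean over a 4-week window = T·E[λ|data] = 4·31/25 = 124/25.

124/25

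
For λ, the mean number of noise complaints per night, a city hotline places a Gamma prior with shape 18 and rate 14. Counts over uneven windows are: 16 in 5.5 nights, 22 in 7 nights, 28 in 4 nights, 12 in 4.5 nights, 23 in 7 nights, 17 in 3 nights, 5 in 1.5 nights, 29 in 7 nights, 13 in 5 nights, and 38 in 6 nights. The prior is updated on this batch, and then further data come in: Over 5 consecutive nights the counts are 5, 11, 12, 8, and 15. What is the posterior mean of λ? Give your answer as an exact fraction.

544/139

Total count: 16 + 22 + 28 + 12 + 23 + 17 + 5 + 29 + 13 + 38 = 203.
Total exposure: 5.5 + 7 + 4 + 4.5 + 7 + 3 + 1.5 + 7 + 5 + 6 = 50.5 nights.
After the first batch: Gamma(18 + 203, 14 + 50.5) = Gamma(221, 129/2).
Total count: 5 + 11 + 12 + 8 + 15 = 51.
Total exposure: 5 nights.
After the second batch: Gamma(221 + 51, 129/2 + 5) = Gamma(272, 139/2).
Posterior mean = α'/β' = 272/(139/2) = 544/139.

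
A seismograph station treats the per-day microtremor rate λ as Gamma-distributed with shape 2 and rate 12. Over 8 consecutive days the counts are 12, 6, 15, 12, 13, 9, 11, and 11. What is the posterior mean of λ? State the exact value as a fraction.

91/20

Total count: 12 + 6 + 15 + 12 + 13 + 9 + 11 + 11 = 89.
Total exposure: 8 days.
Posterior: α' = 2 + 89 = 91, β' = 12 + 8 = 20.
Posterior mean = α'/β' = 91/20.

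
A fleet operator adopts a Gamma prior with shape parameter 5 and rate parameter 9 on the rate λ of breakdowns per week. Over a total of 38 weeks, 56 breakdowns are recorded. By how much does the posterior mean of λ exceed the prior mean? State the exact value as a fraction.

314/423

Total count 56 over total exposure 38 weeks.
The Gamma prior is conjugate for the Poisson rate, so λ | data ~ Gamma(5+56, 9+38) = Gamma(61, 47).
Posterior mean = 61/47 = 61/47; prior mean = 5/9 = 5/9. Difference = 61/47 − 5/9 = 314/423.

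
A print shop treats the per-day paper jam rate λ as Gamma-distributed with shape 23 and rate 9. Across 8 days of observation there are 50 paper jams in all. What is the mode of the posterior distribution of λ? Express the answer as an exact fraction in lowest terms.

72/17

Total count 50 over total exposure 8 days.
By Gamma–Poisson conjugacy, the posterior is Gamma(α + Σx, β + Σt) = Gamma(23 + 50, 9 + 8) = Gamma(73, 17).
Posterior mode = (α'−1)/β' = 72/17.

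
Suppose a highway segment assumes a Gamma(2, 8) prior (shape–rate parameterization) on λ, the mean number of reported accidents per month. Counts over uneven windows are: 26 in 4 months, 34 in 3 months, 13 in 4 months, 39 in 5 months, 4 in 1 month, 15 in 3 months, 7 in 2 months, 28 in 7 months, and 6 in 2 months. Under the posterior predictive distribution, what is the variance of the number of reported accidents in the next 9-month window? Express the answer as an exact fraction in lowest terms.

8352/169

Total count: 26 + 34 + 13 + 39 + 4 + 15 + 7 + 28 + 6 = 172.
Total exposure: 4 + 3 + 4 + 5 + 1 + 3 + 2 + 7 + 2 = 31 months.
Conjugate update: add total count to the shape and total exposure to the rate, giving Gamma(174, 39).
The posterior predictive for a window of length T is Negative Binomial with variance T·α'·(β'+T)/β'² = 9·174·48/1521 = 8352/169.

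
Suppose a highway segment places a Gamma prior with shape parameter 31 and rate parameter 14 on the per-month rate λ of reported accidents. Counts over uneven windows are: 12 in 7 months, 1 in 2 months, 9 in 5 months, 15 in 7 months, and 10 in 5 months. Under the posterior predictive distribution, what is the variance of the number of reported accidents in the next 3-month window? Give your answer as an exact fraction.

Total count: 12 + 1 + 9 + 15 + 10 = 47.
Total exposure: 7 + 2 + 5 + 7 + 5 = 26 months.
Conjugate update: add total count to the shape and total exposure to the rate, giving Gamma(78, 40).
The posterior predictive for a window of length T is Negative Binomial with variance T·α'·(β'+T)/β'² = 3·78·43/1600 = 5031/800.

5031/800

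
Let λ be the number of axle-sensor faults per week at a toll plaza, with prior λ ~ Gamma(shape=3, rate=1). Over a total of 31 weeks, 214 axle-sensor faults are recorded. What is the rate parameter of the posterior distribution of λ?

Total count 214 over total exposure 31 weeks.
Conjugate update: add total count to the shape and total exposure to the rate, giving Gamma(217, 32).

32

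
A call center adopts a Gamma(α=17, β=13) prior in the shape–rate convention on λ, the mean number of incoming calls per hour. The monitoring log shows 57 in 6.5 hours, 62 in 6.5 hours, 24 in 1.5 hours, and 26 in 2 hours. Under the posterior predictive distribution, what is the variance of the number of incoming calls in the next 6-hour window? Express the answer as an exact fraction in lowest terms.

Total count: 57 + 62 + 24 + 26 = 169.
Total exposure: 6.5 + 6.5 + 1.5 + 2 = 16.5 hours.
Posterior: α' = 17 + 169 = 186, β' = 13 + 16.5 = 59/2.
The posterior predictive for a window of length T is Negative Binomial with variance T·α'·(β'+T)/β'² = 6·186·(71/2)/(3481/4) = 158472/3481.

158472/3481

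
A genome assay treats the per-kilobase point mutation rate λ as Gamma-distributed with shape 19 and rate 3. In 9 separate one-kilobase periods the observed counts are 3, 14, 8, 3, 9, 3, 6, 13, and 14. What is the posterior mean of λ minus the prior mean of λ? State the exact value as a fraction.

4/3

Total count: 3 + 14 + 8 + 3 + 9 + 3 + 6 + 13 + 14 = 73.
Total exposure: 9 kilobases.
Conjugate update: add total count to the shape and total exposure to the rate, giving Gamma(92, 12).
Posterior mean = 92/12 = 23/3; prior mean = 19/3 = 19/3. Difference = 23/3 − 19/3 = 4/3.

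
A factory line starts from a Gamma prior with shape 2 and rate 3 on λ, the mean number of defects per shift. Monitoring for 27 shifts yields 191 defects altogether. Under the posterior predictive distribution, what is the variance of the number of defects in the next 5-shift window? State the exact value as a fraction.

Total count 191 over total exposure 27 shifts.
By Gamma–Poisson conjugacy, the posterior is Gamma(α + Σx, β + Σt) = Gamma(2 + 191, 3 + 27) = Gamma(193, 30).
The posterior predictive for a window of length T is Negative Binomial with variance T·α'·(β'+T)/β'² = 5·193·35/900 = 1351/36.

1351/36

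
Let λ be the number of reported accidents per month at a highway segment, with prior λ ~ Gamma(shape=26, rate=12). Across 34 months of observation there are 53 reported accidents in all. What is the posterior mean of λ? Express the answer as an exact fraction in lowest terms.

Total count 53 over total exposure 34 months.
Conjugate update: add total count to the shape and total exposure to the rate, giving Gamma(79, 46).
Posterior mean = α'/β' = 79/46.

79/46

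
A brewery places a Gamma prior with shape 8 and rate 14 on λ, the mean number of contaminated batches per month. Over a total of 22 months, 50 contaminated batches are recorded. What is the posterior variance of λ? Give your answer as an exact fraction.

Total count 50 over total exposure 22 months.
Conjugate update: add total count to the shape and total exposure to the rate, giving Gamma(58, 36).
Posterior variance = α'/β'² = 58/1296 = 29/648.

29/648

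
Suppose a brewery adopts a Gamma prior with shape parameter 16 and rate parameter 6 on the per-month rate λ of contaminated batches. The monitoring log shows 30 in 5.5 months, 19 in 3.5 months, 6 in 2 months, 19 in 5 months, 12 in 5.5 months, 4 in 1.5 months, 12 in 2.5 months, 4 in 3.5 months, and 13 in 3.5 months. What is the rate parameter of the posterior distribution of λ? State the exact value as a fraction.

Total count: 30 + 19 + 6 + 19 + 12 + 4 + 12 + 4 + 13 = 119.
Total exposure: 5.5 + 3.5 + 2 + 5 + 5.5 + 1.5 + 2.5 + 3.5 + 3.5 = 32.5 months.
Gamma(α, β) with Poisson data over total exposure Σt gives posterior Gamma(α+Σx, β+Σt) = Gamma(135, 77/2).

77/2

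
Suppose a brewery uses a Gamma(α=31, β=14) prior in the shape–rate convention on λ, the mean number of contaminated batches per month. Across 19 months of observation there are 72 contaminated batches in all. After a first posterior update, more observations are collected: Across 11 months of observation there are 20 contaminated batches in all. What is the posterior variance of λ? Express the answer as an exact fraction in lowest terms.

Total count 72 over total exposure 19 months.
After the first batch: Gamma(31 + 72, 14 + 19) = Gamma(103, 33).
Total count 20 over total exposure 11 months.
After the second batch: Gamma(103 + 20, 33 + 11) = Gamma(123, 44).
Posterior variance = α'/β'² = 123/1936.

123/1936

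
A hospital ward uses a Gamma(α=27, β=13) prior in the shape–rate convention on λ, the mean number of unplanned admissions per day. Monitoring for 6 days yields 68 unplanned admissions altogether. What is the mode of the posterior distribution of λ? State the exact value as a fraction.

Total count 68 over total exposure 6 days.
By Gamma–Poisson conjugacy, the posterior is Gamma(α + Σx, β + Σt) = Gamma(27 + 68, 13 + 6) = Gamma(95, 19).
Posterior mode = (α'−1)/β' = 94/19.

94/19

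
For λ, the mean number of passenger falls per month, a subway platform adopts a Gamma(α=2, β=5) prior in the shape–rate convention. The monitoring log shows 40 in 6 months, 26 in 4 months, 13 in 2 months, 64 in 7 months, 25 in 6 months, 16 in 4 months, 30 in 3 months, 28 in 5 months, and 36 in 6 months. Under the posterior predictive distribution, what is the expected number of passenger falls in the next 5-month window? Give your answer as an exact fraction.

175/6

Total count: 40 + 26 + 13 + 64 + 25 + 16 + 30 + 28 + 36 = 278.
Total exposure: 6 + 4 + 2 + 7 + 6 + 4 + 3 + 5 + 6 = 43 months.
Gamma(α, β) with Poisson data over total exposure Σt gives posterior Gamma(α+Σx, β+Σt) = Gamma(280, 48).
Predictive mean over a 5-month window = T·E[λ|data] = 5·280/48 = 175/6.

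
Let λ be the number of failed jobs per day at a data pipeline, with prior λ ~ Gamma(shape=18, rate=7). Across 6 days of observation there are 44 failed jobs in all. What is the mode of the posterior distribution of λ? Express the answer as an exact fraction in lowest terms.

61/13

Total count 44 over total exposure 6 days.
The Gamma prior is conjugate for the Poisson rate, so λ | data ~ Gamma(18+44, 7+6) = Gamma(62, 13).
Posterior mode = (α'−1)/β' = 61/13.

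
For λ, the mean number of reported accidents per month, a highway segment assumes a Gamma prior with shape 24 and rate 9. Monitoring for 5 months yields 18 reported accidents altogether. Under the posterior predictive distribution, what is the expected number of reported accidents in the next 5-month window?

Total count 18 over total exposure 5 months.
Posterior: α' = 24 + 18 = 42, β' = 9 + 5 = 14.
Predictive mean over a 5-month window = T·E[λ|data] = 5·42/14 = 15.

15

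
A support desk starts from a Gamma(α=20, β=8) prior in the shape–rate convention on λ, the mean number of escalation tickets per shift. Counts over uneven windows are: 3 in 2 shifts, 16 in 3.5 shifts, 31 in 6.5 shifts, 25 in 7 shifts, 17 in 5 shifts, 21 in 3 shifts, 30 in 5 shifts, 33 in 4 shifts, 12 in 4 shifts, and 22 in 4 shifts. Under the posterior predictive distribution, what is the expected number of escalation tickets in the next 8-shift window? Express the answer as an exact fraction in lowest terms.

Total count: 3 + 16 + 31 + 25 + 17 + 21 + 30 + 33 + 12 + 22 = 210.
Total exposure: 2 + 3.5 + 6.5 + 7 + 5 + 3 + 5 + 4 + 4 + 4 = 44 shifts.
By Gamma–Poisson conjugacy, the posterior is Gamma(α + Σx, β + Σt) = Gamma(20 + 210, 8 + 44) = Gamma(230, 52).
Predictive mean over an 8-shift window = T·E[λ|data] = 8·230/52 = 460/13.

460/13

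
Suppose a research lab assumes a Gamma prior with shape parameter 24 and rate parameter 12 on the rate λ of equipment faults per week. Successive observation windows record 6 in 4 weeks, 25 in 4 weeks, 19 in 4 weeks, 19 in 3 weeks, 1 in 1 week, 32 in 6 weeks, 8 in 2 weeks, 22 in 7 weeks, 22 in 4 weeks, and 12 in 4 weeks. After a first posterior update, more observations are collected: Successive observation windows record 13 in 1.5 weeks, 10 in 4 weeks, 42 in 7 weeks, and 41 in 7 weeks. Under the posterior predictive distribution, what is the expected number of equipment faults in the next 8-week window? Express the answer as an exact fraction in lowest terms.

Total count: 6 + 25 + 19 + 19 + 1 + 32 + 8 + 22 + 22 + 12 = 166.
Total exposure: 4 + 4 + 4 + 3 + 1 + 6 + 2 + 7 + 4 + 4 = 39 weeks.
After the first batch: Gamma(24 + 166, 12 + 39) = Gamma(190, 51).
Total count: 13 + 10 + 42 + 41 = 106.
Total exposure: 1.5 + 4 + 7 + 7 = 19.5 weeks.
After the second batch: Gamma(190 + 106, 51 + 19.5) = Gamma(296, 141/2).
Predictive mean over an 8-week window = T·E[λ|data] = 8·296/(141/2) = 4736/141.

4736/141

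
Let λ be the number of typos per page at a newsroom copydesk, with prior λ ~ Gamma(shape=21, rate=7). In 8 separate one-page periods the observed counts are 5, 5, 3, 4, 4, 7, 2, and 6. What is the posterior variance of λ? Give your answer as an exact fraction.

19/75

Total count: 5 + 5 + 3 + 4 + 4 + 7 + 2 + 6 = 36.
Total exposure: 8 pages.
Gamma(α, β) with Poisson data over total exposure Σt gives posterior Gamma(α+Σx, β+Σt) = Gamma(57, 15).
Posterior variance = α'/β'² = 57/225 = 19/75.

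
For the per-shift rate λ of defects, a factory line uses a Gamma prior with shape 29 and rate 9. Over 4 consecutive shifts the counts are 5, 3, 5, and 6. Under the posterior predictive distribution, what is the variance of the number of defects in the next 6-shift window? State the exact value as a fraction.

Total count: 5 + 3 + 5 + 6 = 19.
Total exposure: 4 shifts.
Conjugate update: add total count to the shape and total exposure to the rate, giving Gamma(48, 13).
The posterior predictive for a window of length T is Negative Binomial with variance T·α'·(β'+T)/β'² = 6·48·19/169 = 5472/169.

5472/169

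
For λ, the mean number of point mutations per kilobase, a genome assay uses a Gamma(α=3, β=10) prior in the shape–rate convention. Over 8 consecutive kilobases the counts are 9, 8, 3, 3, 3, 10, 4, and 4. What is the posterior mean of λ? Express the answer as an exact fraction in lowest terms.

47/18

Total count: 9 + 8 + 3 + 3 + 3 + 10 + 4 + 4 = 44.
Total exposure: 8 kilobases.
Gamma(α, β) with Poisson data over total exposure Σt gives posterior Gamma(α+Σx, β+Σt) = Gamma(47, 18).
Posterior mean = α'/β' = 47/18.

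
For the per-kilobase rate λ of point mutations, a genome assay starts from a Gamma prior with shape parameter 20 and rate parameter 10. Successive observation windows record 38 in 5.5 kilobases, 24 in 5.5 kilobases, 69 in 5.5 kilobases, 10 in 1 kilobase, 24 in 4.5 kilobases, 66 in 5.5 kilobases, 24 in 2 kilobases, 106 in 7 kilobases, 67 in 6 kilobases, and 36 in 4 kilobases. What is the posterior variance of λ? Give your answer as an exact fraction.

1936/12769

Total count: 38 + 24 + 69 + 10 + 24 + 66 + 24 + 106 + 67 + 36 = 464.
Total exposure: 5.5 + 5.5 + 5.5 + 1 + 4.5 + 5.5 + 2 + 7 + 6 + 4 = 46.5 kilobases.
Gamma(α, β) with Poisson data over total exposure Σt gives posterior Gamma(α+Σx, β+Σt) = Gamma(484, 113/2).
Posterior variance = α'/β'² = 484/(12769/4) = 1936/12769.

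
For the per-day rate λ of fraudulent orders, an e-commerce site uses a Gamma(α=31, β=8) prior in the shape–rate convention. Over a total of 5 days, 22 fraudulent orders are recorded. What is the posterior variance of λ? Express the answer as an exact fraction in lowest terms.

Total count 22 over total exposure 5 days.
Posterior: α' = 31 + 22 = 53, β' = 8 + 5 = 13.
Posterior variance = α'/β'² = 53/169.

53/169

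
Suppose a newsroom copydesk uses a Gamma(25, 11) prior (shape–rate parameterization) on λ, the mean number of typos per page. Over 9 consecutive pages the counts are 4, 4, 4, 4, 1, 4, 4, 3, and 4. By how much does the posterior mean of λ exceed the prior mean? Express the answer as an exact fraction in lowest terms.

127/220

Total count: 4 + 4 + 4 + 4 + 1 + 4 + 4 + 3 + 4 = 32.
Total exposure: 9 pages.
Posterior: α' = 25 + 32 = 57, β' = 11 + 9 = 20.
Posterior mean = 57/20 = 57/20; prior mean = 25/11 = 25/11. Difference = 57/20 − 25/11 = 127/220.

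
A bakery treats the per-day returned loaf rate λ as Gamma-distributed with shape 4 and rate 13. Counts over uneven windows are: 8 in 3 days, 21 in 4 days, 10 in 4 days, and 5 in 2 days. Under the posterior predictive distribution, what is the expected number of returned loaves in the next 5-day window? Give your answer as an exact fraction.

Total count: 8 + 21 + 10 + 5 = 44.
Total exposure: 3 + 4 + 4 + 2 = 13 days.
Conjugate update: add total count to the shape and total exposure to the rate, giving Gamma(48, 26).
Predictive mean over a 5-day window = T·E[λ|data] = 5·48/26 = 120/13.

120/13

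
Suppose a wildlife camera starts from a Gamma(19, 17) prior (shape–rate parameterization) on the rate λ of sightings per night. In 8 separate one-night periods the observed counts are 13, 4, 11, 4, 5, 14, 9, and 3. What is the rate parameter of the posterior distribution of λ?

25

Total count: 13 + 4 + 11 + 4 + 5 + 14 + 9 + 3 = 63.
Total exposure: 8 nights.
By Gamma–Poisson conjugacy, the posterior is Gamma(α + Σx, β + Σt) = Gamma(19 + 63, 17 + 8) = Gamma(82, 25).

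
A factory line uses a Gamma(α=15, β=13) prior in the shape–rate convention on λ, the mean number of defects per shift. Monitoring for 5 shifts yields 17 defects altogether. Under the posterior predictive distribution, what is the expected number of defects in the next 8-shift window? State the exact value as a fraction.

128/9

Total count 17 over total exposure 5 shifts.
The Gamma prior is conjugate for the Poisson rate, so λ | data ~ Gamma(15+17, 13+5) = Gamma(32, 18).
Predictive mean over an 8-shift window = T·E[λ|data] = 8·32/18 = 128/9.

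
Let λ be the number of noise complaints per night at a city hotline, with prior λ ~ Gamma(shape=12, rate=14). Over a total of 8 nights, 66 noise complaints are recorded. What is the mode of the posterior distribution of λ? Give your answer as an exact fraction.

7/2

Total count 66 over total exposure 8 nights.
The Gamma prior is conjugate for the Poisson rate, so λ | data ~ Gamma(12+66, 14+8) = Gamma(78, 22).
Posterior mode = (α'−1)/β' = 77/22 = 7/2.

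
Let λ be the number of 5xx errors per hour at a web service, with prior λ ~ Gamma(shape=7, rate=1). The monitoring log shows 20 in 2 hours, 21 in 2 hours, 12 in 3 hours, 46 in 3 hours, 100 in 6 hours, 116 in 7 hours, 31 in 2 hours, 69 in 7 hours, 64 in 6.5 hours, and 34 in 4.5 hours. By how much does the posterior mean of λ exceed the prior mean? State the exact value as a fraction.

Total count: 20 + 21 + 12 + 46 + 100 + 116 + 31 + 69 + 64 + 34 = 513.
Total exposure: 2 + 2 + 3 + 3 + 6 + 7 + 2 + 7 + 6.5 + 4.5 = 43 hours.
By Gamma–Poisson conjugacy, the posterior is Gamma(α + Σx, β + Σt) = Gamma(7 + 513, 1 + 43) = Gamma(520, 44).
Posterior mean = 520/44 = 130/11; prior mean = 7/1 = 7. Difference = 130/11 − 7 = 53/11.

53/11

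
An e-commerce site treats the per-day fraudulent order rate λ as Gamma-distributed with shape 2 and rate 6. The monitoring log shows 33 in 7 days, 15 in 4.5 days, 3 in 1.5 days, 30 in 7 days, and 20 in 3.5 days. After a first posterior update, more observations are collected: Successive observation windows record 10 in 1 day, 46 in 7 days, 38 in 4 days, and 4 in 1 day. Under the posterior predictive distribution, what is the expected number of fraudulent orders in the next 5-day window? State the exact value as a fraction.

Total count: 33 + 15 + 3 + 30 + 20 = 101.
Total exposure: 7 + 4.5 + 1.5 + 7 + 3.5 = 23.5 days.
After the first batch: Gamma(2 + 101, 6 + 23.5) = Gamma(103, 59/2).
Total count: 10 + 46 + 38 + 4 = 98.
Total exposure: 1 + 7 + 4 + 1 = 13 days.
After the second batch: Gamma(103 + 98, 59/2 + 13) = Gamma(201, 85/2).
Predictive mean over a 5-day window = T·E[λ|data] = 5·201/(85/2) = 402/17.

402/17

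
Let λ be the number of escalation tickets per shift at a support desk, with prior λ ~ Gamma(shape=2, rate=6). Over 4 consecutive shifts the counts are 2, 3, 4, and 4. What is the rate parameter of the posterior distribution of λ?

Total count: 2 + 3 + 4 + 4 = 13.
Total exposure: 4 shifts.
Posterior: α' = 2 + 13 = 15, β' = 6 + 4 = 10.

10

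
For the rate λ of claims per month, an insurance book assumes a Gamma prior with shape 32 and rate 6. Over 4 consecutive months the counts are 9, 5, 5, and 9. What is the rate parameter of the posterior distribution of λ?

10

Total count: 9 + 5 + 5 + 9 = 28.
Total exposure: 4 months.
Gamma(α, β) with Poisson data over total exposure Σt gives posterior Gamma(α+Σx, β+Σt) = Gamma(60, 10).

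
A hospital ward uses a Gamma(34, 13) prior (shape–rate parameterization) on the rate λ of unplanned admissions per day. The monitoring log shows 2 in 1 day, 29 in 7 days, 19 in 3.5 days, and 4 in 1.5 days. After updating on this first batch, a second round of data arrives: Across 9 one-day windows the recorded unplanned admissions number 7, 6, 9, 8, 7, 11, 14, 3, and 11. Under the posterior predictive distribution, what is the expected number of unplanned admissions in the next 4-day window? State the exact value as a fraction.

Total count: 2 + 29 + 19 + 4 = 54.
Total exposure: 1 + 7 + 3.5 + 1.5 = 13 days.
After the first batch: Gamma(34 + 54, 13 + 13) = Gamma(88, 26).
Total count: 7 + 6 + 9 + 8 + 7 + 11 + 14 + 3 + 11 = 76.
Total exposure: 9 days.
After the second batch: Gamma(88 + 76, 26 + 9) = Gamma(164, 35).
Predictive mean over a 4-day window = T·E[λ|data] = 4·164/35 = 656/35.

656/35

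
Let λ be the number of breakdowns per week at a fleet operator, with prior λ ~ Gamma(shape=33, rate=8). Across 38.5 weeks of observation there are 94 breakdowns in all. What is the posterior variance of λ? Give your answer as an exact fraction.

508/8649

Total count 94 over total exposure 38.5 weeks.
Gamma(α, β) with Poisson data over total exposure Σt gives posterior Gamma(α+Σx, β+Σt) = Gamma(127, 93/2).
Posterior variance = α'/β'² = 127/(8649/4) = 508/8649.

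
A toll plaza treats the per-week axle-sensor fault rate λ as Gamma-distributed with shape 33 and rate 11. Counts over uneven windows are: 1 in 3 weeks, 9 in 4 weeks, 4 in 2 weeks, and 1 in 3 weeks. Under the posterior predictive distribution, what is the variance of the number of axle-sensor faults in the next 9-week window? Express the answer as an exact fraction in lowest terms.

Total count: 1 + 9 + 4 + 1 = 15.
Total exposure: 3 + 4 + 2 + 3 = 12 weeks.
Conjugate update: add total count to the shape and total exposure to the rate, giving Gamma(48, 23).
The posterior predictive for a window of length T is Negative Binomial with variance T·α'·(β'+T)/β'² = 9·48·32/529 = 13824/529.

13824/529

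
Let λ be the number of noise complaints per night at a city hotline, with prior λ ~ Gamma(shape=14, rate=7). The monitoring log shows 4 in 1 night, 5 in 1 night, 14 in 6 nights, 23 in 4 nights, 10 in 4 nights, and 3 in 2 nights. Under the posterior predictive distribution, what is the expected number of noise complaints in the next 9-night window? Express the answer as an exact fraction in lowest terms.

657/25

Total count: 4 + 5 + 14 + 23 + 10 + 3 = 59.
Total exposure: 1 + 1 + 6 + 4 + 4 + 2 = 18 nights.
By Gamma–Poisson conjugacy, the posterior is Gamma(α + Σx, β + Σt) = Gamma(14 + 59, 7 + 18) = Gamma(73, 25).
Predictive mean over a 9-night window = T·E[λ|data] = 9·73/25 = 657/25.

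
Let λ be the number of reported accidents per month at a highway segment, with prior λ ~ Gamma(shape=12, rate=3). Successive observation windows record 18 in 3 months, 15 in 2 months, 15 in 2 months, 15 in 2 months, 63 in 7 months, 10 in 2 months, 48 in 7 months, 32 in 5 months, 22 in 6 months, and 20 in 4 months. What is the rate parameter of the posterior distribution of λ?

43

Total count: 18 + 15 + 15 + 15 + 63 + 10 + 48 + 32 + 22 + 20 = 258.
Total exposure: 3 + 2 + 2 + 2 + 7 + 2 + 7 + 5 + 6 + 4 = 40 months.
Conjugate update: add total count to the shape and total exposure to the rate, giving Gamma(270, 43).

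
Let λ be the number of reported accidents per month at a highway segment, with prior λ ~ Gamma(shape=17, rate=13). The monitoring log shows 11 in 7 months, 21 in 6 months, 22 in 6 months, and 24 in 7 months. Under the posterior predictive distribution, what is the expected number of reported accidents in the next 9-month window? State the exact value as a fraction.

Total count: 11 + 21 + 22 + 24 = 78.
Total exposure: 7 + 6 + 6 + 7 = 26 months.
Posterior: α' = 17 + 78 = 95, β' = 13 + 26 = 39.
Predictive mean over a 9-month window = T·E[λ|data] = 9·95/39 = 285/13.

285/13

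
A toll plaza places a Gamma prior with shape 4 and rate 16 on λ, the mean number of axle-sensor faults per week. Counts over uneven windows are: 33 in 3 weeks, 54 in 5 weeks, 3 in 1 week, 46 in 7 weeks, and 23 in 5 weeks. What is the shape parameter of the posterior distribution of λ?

Total count: 33 + 54 + 3 + 46 + 23 = 159.
Total exposure: 3 + 5 + 1 + 7 + 5 = 21 weeks.
By Gamma–Poisson conjugacy, the posterior is Gamma(α + Σx, β + Σt) = Gamma(4 + 159, 16 + 21) = Gamma(163, 37).

163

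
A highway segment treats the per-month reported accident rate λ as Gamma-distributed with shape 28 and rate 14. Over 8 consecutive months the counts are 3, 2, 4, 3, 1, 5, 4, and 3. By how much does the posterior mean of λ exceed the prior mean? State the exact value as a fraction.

9/22

Total count: 3 + 2 + 4 + 3 + 1 + 5 + 4 + 3 = 25.
Total exposure: 8 months.
By Gamma–Poisson conjugacy, the posterior is Gamma(α + Σx, β + Σt) = Gamma(28 + 25, 14 + 8) = Gamma(53, 22).
Posterior mean = 53/22 = 53/22; prior mean = 28/14 = 2. Difference = 53/22 − 2 = 9/22.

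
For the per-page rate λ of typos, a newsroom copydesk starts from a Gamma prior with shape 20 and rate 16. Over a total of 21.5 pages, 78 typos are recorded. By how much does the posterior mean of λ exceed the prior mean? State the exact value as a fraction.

Total count 78 over total exposure 21.5 pages.
Posterior: α' = 20 + 78 = 98, β' = 16 + 21.5 = 75/2.
Posterior mean = 98/(75/2) = 196/75; prior mean = 20/16 = 5/4. Difference = 196/75 − 5/4 = 409/300.

409/300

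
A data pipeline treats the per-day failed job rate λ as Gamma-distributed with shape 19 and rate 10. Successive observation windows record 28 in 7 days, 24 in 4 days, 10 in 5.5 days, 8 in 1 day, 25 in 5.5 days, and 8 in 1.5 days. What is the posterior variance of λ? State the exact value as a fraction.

488/4761

Total count: 28 + 24 + 10 + 8 + 25 + 8 = 103.
Total exposure: 7 + 4 + 5.5 + 1 + 5.5 + 1.5 = 24.5 days.
Posterior: α' = 19 + 103 = 122, β' = 10 + 24.5 = 69/2.
Posterior variance = α'/β'² = 122/(4761/4) = 488/4761.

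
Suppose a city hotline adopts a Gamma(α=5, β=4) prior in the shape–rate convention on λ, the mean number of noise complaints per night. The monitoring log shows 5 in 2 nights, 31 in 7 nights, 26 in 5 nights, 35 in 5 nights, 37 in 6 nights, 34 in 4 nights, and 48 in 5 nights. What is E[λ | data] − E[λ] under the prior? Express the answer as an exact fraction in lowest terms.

Total count: 5 + 31 + 26 + 35 + 37 + 34 + 48 = 216.
Total exposure: 2 + 7 + 5 + 5 + 6 + 4 + 5 = 34 nights.
Conjugate update: add total count to the shape and total exposure to the rate, giving Gamma(221, 38).
Posterior mean = 221/38 = 221/38; prior mean = 5/4 = 5/4. Difference = 221/38 − 5/4 = 347/76.

347/76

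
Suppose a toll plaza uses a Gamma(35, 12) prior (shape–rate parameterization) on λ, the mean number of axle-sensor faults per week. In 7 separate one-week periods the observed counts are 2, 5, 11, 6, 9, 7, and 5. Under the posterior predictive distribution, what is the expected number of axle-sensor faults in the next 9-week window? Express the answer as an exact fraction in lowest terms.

Total count: 2 + 5 + 11 + 6 + 9 + 7 + 5 = 45.
Total exposure: 7 weeks.
Conjugate update: add total count to the shape and total exposure to the rate, giving Gamma(80, 19).
Predictive mean over a 9-week window = T·E[λ|data] = 9·80/19 = 720/19.

720/19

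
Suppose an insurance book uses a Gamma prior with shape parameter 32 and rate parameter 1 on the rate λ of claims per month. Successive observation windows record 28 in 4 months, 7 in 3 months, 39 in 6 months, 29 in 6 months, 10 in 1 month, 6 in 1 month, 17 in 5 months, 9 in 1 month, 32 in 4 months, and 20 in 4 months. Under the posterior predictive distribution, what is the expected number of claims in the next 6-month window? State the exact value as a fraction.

229/6

Total count: 28 + 7 + 39 + 29 + 10 + 6 + 17 + 9 + 32 + 20 = 197.
Total exposure: 4 + 3 + 6 + 6 + 1 + 1 + 5 + 1 + 4 + 4 = 35 months.
Posterior: α' = 32 + 197 = 229, β' = 1 + 35 = 36.
Predictive mean over a 6-month window = T·E[λ|data] = 6·229/36 = 229/6.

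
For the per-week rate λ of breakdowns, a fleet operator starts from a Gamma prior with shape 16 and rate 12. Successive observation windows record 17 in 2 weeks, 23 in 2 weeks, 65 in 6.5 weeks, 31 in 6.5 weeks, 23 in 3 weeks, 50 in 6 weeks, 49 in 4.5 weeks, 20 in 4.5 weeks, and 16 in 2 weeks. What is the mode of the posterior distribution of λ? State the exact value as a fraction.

Total count: 17 + 23 + 65 + 31 + 23 + 50 + 49 + 20 + 16 = 294.
Total exposure: 2 + 2 + 6.5 + 6.5 + 3 + 6 + 4.5 + 4.5 + 2 = 37 weeks.
Posterior: α' = 16 + 294 = 310, β' = 12 + 37 = 49.
Posterior mode = (α'−1)/β' = 309/49.

309/49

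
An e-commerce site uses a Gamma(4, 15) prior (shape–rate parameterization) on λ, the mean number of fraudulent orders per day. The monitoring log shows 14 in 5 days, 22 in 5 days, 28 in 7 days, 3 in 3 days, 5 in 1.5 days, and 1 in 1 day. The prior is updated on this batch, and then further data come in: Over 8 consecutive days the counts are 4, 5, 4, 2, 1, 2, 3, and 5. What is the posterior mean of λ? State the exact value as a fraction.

Total count: 14 + 22 + 28 + 3 + 5 + 1 = 73.
Total exposure: 5 + 5 + 7 + 3 + 1.5 + 1 = 22.5 days.
After the first batch: Gamma(4 + 73, 15 + 22.5) = Gamma(77, 75/2).
Total count: 4 + 5 + 4 + 2 + 1 + 2 + 3 + 5 = 26.
Total exposure: 8 days.
After the second batch: Gamma(77 + 26, 75/2 + 8) = Gamma(103, 91/2).
Posterior mean = α'/β' = 103/(91/2) = 206/91.

206/91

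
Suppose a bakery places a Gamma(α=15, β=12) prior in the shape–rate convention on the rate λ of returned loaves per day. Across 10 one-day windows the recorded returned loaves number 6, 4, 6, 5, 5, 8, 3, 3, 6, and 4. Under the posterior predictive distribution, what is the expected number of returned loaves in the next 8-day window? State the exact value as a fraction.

260/11

Total count: 6 + 4 + 6 + 5 + 5 + 8 + 3 + 3 + 6 + 4 = 50.
Total exposure: 10 days.
The Gamma prior is conjugate for the Poisson rate, so λ | data ~ Gamma(15+50, 12+10) = Gamma(65, 22).
Predictive mean over an 8-day window = T·E[λ|data] = 8·65/22 = 260/11.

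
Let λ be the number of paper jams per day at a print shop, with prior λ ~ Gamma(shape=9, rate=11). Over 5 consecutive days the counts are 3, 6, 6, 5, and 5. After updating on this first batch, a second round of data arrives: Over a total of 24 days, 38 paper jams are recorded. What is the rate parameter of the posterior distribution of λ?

40

Total count: 3 + 6 + 6 + 5 + 5 = 25.
Total exposure: 5 days.
After the first batch: Gamma(9 + 25, 11 + 5) = Gamma(34, 16).
Total count 38 over total exposure 24 days.
After the second batch: Gamma(34 + 38, 16 + 24) = Gamma(72, 40).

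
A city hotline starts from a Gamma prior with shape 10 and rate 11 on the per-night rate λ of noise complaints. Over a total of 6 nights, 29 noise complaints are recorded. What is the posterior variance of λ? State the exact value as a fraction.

Total count 29 over total exposure 6 nights.
Gamma(α, β) with Poisson data over total exposure Σt gives posterior Gamma(α+Σx, β+Σt) = Gamma(39, 17).
Posterior variance = α'/β'² = 39/289.

39/289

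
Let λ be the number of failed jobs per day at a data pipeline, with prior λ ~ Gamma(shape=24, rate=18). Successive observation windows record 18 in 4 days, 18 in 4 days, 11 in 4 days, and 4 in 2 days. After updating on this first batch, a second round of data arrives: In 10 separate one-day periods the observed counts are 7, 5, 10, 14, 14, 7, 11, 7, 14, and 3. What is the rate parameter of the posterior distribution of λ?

Total count: 18 + 18 + 11 + 4 = 51.
Total exposure: 4 + 4 + 4 + 2 = 14 days.
After the first batch: Gamma(24 + 51, 18 + 14) = Gamma(75, 32).
Total count: 7 + 5 + 10 + 14 + 14 + 7 + 11 + 7 + 14 + 3 = 92.
Total exposure: 10 days.
After the second batch: Gamma(75 + 92, 32 + 10) = Gamma(167, 42).

42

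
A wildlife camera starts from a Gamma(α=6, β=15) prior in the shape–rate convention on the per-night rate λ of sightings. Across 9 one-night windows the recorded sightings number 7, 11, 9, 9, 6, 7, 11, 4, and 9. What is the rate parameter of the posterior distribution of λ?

24

Total count: 7 + 11 + 9 + 9 + 6 + 7 + 11 + 4 + 9 = 73.
Total exposure: 9 nights.
By Gamma–Poisson conjugacy, the posterior is Gamma(α + Σx, β + Σt) = Gamma(6 + 73, 15 + 9) = Gamma(79, 24).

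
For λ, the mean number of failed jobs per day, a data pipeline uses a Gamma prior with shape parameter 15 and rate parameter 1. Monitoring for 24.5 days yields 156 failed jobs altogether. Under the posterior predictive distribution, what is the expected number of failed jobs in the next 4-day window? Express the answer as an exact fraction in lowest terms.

456/17

Total count 156 over total exposure 24.5 days.
By Gamma–Poisson conjugacy, the posterior is Gamma(α + Σx, β + Σt) = Gamma(15 + 156, 1 + 24.5) = Gamma(171, 51/2).
Predictive mean over a 4-day window = T·E[λ|data] = 4·171/(51/2) = 456/17.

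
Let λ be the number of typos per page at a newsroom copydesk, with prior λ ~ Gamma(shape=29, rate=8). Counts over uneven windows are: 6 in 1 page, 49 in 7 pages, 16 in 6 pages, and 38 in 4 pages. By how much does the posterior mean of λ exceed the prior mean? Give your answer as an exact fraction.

Total count: 6 + 49 + 16 + 38 = 109.
Total exposure: 1 + 7 + 6 + 4 = 18 pages.
By Gamma–Poisson conjugacy, the posterior is Gamma(α + Σx, β + Σt) = Gamma(29 + 109, 8 + 18) = Gamma(138, 26).
Posterior mean = 138/26 = 69/13; prior mean = 29/8 = 29/8. Difference = 69/13 − 29/8 = 175/104.

175/104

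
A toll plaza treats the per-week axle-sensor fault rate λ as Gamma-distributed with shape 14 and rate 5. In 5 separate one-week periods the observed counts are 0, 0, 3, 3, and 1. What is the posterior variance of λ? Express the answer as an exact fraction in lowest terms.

Total count: 0 + 0 + 3 + 3 + 1 = 7.
Total exposure: 5 weeks.
Conjugate update: add total count to the shape and total exposure to the rate, giving Gamma(21, 10).
Posterior variance = α'/β'² = 21/100.

21/100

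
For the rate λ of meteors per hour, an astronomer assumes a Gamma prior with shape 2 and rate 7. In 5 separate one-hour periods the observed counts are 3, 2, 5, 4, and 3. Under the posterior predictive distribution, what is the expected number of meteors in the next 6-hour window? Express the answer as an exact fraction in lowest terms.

19/2

Total count: 3 + 2 + 5 + 4 + 3 = 17.
Total exposure: 5 hours.
The Gamma prior is conjugate for the Poisson rate, so λ | data ~ Gamma(2+17, 7+5) = Gamma(19, 12).
Predictive mean over a 6-hour window = T·E[λ|data] = 6·19/12 = 19/2.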